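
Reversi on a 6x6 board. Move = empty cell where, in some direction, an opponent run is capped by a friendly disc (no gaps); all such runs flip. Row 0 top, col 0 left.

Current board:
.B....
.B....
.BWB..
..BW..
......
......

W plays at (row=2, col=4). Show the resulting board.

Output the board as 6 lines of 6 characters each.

Place W at (2,4); scan 8 dirs for brackets.
Dir NW: first cell '.' (not opp) -> no flip
Dir N: first cell '.' (not opp) -> no flip
Dir NE: first cell '.' (not opp) -> no flip
Dir W: opp run (2,3) capped by W -> flip
Dir E: first cell '.' (not opp) -> no flip
Dir SW: first cell 'W' (not opp) -> no flip
Dir S: first cell '.' (not opp) -> no flip
Dir SE: first cell '.' (not opp) -> no flip
All flips: (2,3)

Answer: .B....
.B....
.BWWW.
..BW..
......
......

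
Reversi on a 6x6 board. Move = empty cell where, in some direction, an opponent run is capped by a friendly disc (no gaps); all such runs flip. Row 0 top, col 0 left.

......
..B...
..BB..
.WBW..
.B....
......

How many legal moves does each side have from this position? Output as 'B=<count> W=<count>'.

-- B to move --
(2,0): no bracket -> illegal
(2,1): flips 1 -> legal
(2,4): no bracket -> illegal
(3,0): flips 1 -> legal
(3,4): flips 1 -> legal
(4,0): flips 1 -> legal
(4,2): no bracket -> illegal
(4,3): flips 1 -> legal
(4,4): flips 1 -> legal
B mobility = 6
-- W to move --
(0,1): no bracket -> illegal
(0,2): no bracket -> illegal
(0,3): no bracket -> illegal
(1,1): flips 1 -> legal
(1,3): flips 2 -> legal
(1,4): no bracket -> illegal
(2,1): no bracket -> illegal
(2,4): no bracket -> illegal
(3,0): no bracket -> illegal
(3,4): no bracket -> illegal
(4,0): no bracket -> illegal
(4,2): no bracket -> illegal
(4,3): no bracket -> illegal
(5,0): no bracket -> illegal
(5,1): flips 1 -> legal
(5,2): no bracket -> illegal
W mobility = 3

Answer: B=6 W=3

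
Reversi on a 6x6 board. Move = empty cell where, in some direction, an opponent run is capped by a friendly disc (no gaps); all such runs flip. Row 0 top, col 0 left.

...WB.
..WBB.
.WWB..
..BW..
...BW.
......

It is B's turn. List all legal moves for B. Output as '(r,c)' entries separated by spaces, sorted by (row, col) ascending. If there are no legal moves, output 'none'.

Answer: (0,1) (0,2) (1,0) (1,1) (2,0) (3,1) (3,4) (4,5)

Derivation:
(0,1): flips 1 -> legal
(0,2): flips 3 -> legal
(1,0): flips 1 -> legal
(1,1): flips 1 -> legal
(2,0): flips 2 -> legal
(2,4): no bracket -> illegal
(3,0): no bracket -> illegal
(3,1): flips 1 -> legal
(3,4): flips 1 -> legal
(3,5): no bracket -> illegal
(4,2): no bracket -> illegal
(4,5): flips 1 -> legal
(5,3): no bracket -> illegal
(5,4): no bracket -> illegal
(5,5): no bracket -> illegal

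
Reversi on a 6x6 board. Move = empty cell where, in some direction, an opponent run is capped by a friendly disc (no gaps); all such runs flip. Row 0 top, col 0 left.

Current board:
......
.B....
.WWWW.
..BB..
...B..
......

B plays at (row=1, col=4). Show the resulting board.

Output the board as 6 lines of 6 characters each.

Answer: ......
.B..B.
.WWBW.
..BB..
...B..
......

Derivation:
Place B at (1,4); scan 8 dirs for brackets.
Dir NW: first cell '.' (not opp) -> no flip
Dir N: first cell '.' (not opp) -> no flip
Dir NE: first cell '.' (not opp) -> no flip
Dir W: first cell '.' (not opp) -> no flip
Dir E: first cell '.' (not opp) -> no flip
Dir SW: opp run (2,3) capped by B -> flip
Dir S: opp run (2,4), next='.' -> no flip
Dir SE: first cell '.' (not opp) -> no flip
All flips: (2,3)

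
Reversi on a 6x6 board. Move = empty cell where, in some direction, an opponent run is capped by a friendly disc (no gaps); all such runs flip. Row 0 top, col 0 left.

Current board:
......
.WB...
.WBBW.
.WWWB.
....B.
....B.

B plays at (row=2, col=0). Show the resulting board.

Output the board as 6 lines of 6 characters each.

Place B at (2,0); scan 8 dirs for brackets.
Dir NW: edge -> no flip
Dir N: first cell '.' (not opp) -> no flip
Dir NE: opp run (1,1), next='.' -> no flip
Dir W: edge -> no flip
Dir E: opp run (2,1) capped by B -> flip
Dir SW: edge -> no flip
Dir S: first cell '.' (not opp) -> no flip
Dir SE: opp run (3,1), next='.' -> no flip
All flips: (2,1)

Answer: ......
.WB...
BBBBW.
.WWWB.
....B.
....B.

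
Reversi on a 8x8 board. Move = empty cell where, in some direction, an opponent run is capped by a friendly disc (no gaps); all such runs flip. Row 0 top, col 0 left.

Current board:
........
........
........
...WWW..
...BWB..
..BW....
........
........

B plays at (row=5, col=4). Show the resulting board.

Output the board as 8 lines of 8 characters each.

Place B at (5,4); scan 8 dirs for brackets.
Dir NW: first cell 'B' (not opp) -> no flip
Dir N: opp run (4,4) (3,4), next='.' -> no flip
Dir NE: first cell 'B' (not opp) -> no flip
Dir W: opp run (5,3) capped by B -> flip
Dir E: first cell '.' (not opp) -> no flip
Dir SW: first cell '.' (not opp) -> no flip
Dir S: first cell '.' (not opp) -> no flip
Dir SE: first cell '.' (not opp) -> no flip
All flips: (5,3)

Answer: ........
........
........
...WWW..
...BWB..
..BBB...
........
........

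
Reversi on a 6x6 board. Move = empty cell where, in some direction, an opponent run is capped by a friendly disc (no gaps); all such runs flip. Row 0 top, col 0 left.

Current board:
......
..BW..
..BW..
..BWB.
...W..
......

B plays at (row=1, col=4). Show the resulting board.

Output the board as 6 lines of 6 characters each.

Place B at (1,4); scan 8 dirs for brackets.
Dir NW: first cell '.' (not opp) -> no flip
Dir N: first cell '.' (not opp) -> no flip
Dir NE: first cell '.' (not opp) -> no flip
Dir W: opp run (1,3) capped by B -> flip
Dir E: first cell '.' (not opp) -> no flip
Dir SW: opp run (2,3) capped by B -> flip
Dir S: first cell '.' (not opp) -> no flip
Dir SE: first cell '.' (not opp) -> no flip
All flips: (1,3) (2,3)

Answer: ......
..BBB.
..BB..
..BWB.
...W..
......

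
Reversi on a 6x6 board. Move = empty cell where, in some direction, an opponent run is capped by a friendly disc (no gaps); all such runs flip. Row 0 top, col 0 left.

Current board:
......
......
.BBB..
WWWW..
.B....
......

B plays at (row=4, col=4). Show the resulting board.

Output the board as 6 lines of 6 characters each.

Place B at (4,4); scan 8 dirs for brackets.
Dir NW: opp run (3,3) capped by B -> flip
Dir N: first cell '.' (not opp) -> no flip
Dir NE: first cell '.' (not opp) -> no flip
Dir W: first cell '.' (not opp) -> no flip
Dir E: first cell '.' (not opp) -> no flip
Dir SW: first cell '.' (not opp) -> no flip
Dir S: first cell '.' (not opp) -> no flip
Dir SE: first cell '.' (not opp) -> no flip
All flips: (3,3)

Answer: ......
......
.BBB..
WWWB..
.B..B.
......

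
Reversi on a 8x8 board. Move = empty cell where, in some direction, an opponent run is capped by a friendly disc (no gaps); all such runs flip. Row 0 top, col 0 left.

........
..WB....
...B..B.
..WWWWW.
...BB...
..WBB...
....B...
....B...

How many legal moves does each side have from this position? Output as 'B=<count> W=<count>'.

Answer: B=11 W=8

Derivation:
-- B to move --
(0,1): flips 1 -> legal
(0,2): no bracket -> illegal
(0,3): no bracket -> illegal
(1,1): flips 1 -> legal
(2,1): flips 1 -> legal
(2,2): flips 1 -> legal
(2,4): flips 1 -> legal
(2,5): flips 1 -> legal
(2,7): no bracket -> illegal
(3,1): no bracket -> illegal
(3,7): no bracket -> illegal
(4,1): flips 1 -> legal
(4,2): no bracket -> illegal
(4,5): flips 1 -> legal
(4,6): flips 1 -> legal
(4,7): no bracket -> illegal
(5,1): flips 1 -> legal
(6,1): flips 1 -> legal
(6,2): no bracket -> illegal
(6,3): no bracket -> illegal
B mobility = 11
-- W to move --
(0,2): no bracket -> illegal
(0,3): flips 2 -> legal
(0,4): no bracket -> illegal
(1,4): flips 2 -> legal
(1,5): no bracket -> illegal
(1,6): flips 1 -> legal
(1,7): flips 1 -> legal
(2,2): no bracket -> illegal
(2,4): no bracket -> illegal
(2,5): no bracket -> illegal
(2,7): no bracket -> illegal
(3,7): no bracket -> illegal
(4,2): no bracket -> illegal
(4,5): no bracket -> illegal
(5,5): flips 3 -> legal
(6,2): flips 2 -> legal
(6,3): flips 2 -> legal
(6,5): flips 2 -> legal
(7,3): no bracket -> illegal
(7,5): no bracket -> illegal
W mobility = 8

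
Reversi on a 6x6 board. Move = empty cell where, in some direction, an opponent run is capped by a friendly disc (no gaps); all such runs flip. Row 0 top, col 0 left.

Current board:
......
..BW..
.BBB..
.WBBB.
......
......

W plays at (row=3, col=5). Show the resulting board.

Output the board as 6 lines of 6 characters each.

Place W at (3,5); scan 8 dirs for brackets.
Dir NW: first cell '.' (not opp) -> no flip
Dir N: first cell '.' (not opp) -> no flip
Dir NE: edge -> no flip
Dir W: opp run (3,4) (3,3) (3,2) capped by W -> flip
Dir E: edge -> no flip
Dir SW: first cell '.' (not opp) -> no flip
Dir S: first cell '.' (not opp) -> no flip
Dir SE: edge -> no flip
All flips: (3,2) (3,3) (3,4)

Answer: ......
..BW..
.BBB..
.WWWWW
......
......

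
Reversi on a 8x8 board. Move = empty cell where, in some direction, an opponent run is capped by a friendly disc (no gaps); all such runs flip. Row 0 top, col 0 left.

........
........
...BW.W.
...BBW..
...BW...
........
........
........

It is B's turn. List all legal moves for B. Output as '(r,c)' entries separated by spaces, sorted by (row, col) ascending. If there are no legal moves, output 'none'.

(1,3): no bracket -> illegal
(1,4): flips 1 -> legal
(1,5): flips 1 -> legal
(1,6): no bracket -> illegal
(1,7): no bracket -> illegal
(2,5): flips 1 -> legal
(2,7): no bracket -> illegal
(3,6): flips 1 -> legal
(3,7): no bracket -> illegal
(4,5): flips 1 -> legal
(4,6): no bracket -> illegal
(5,3): no bracket -> illegal
(5,4): flips 1 -> legal
(5,5): flips 1 -> legal

Answer: (1,4) (1,5) (2,5) (3,6) (4,5) (5,4) (5,5)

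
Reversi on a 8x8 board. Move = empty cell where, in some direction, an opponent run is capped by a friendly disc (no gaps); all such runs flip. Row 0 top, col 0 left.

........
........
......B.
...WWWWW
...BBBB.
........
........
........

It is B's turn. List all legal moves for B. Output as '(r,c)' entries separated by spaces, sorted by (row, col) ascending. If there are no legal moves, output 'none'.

(2,2): flips 1 -> legal
(2,3): flips 2 -> legal
(2,4): flips 2 -> legal
(2,5): flips 2 -> legal
(2,7): flips 1 -> legal
(3,2): no bracket -> illegal
(4,2): no bracket -> illegal
(4,7): no bracket -> illegal

Answer: (2,2) (2,3) (2,4) (2,5) (2,7)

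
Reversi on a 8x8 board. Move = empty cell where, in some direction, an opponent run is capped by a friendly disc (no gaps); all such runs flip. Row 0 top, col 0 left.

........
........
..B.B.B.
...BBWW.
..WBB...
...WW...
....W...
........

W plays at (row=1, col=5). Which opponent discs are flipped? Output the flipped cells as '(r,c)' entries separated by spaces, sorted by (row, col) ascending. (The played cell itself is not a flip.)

Dir NW: first cell '.' (not opp) -> no flip
Dir N: first cell '.' (not opp) -> no flip
Dir NE: first cell '.' (not opp) -> no flip
Dir W: first cell '.' (not opp) -> no flip
Dir E: first cell '.' (not opp) -> no flip
Dir SW: opp run (2,4) (3,3) capped by W -> flip
Dir S: first cell '.' (not opp) -> no flip
Dir SE: opp run (2,6), next='.' -> no flip

Answer: (2,4) (3,3)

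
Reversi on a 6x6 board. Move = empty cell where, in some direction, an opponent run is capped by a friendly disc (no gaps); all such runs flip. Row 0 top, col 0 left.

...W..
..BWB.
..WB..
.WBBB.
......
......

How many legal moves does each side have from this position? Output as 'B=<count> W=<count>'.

Answer: B=3 W=10

Derivation:
-- B to move --
(0,2): no bracket -> illegal
(0,4): no bracket -> illegal
(1,1): flips 1 -> legal
(2,0): no bracket -> illegal
(2,1): flips 1 -> legal
(2,4): no bracket -> illegal
(3,0): flips 1 -> legal
(4,0): no bracket -> illegal
(4,1): no bracket -> illegal
(4,2): no bracket -> illegal
B mobility = 3
-- W to move --
(0,1): no bracket -> illegal
(0,2): flips 1 -> legal
(0,4): no bracket -> illegal
(0,5): no bracket -> illegal
(1,1): flips 1 -> legal
(1,5): flips 1 -> legal
(2,1): flips 1 -> legal
(2,4): flips 1 -> legal
(2,5): flips 1 -> legal
(3,5): flips 3 -> legal
(4,1): no bracket -> illegal
(4,2): flips 1 -> legal
(4,3): flips 2 -> legal
(4,4): flips 1 -> legal
(4,5): no bracket -> illegal
W mobility = 10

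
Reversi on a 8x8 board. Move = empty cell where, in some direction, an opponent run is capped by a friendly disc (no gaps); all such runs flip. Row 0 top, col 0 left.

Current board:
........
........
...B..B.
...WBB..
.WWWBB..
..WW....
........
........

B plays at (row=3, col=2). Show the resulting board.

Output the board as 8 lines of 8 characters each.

Place B at (3,2); scan 8 dirs for brackets.
Dir NW: first cell '.' (not opp) -> no flip
Dir N: first cell '.' (not opp) -> no flip
Dir NE: first cell 'B' (not opp) -> no flip
Dir W: first cell '.' (not opp) -> no flip
Dir E: opp run (3,3) capped by B -> flip
Dir SW: opp run (4,1), next='.' -> no flip
Dir S: opp run (4,2) (5,2), next='.' -> no flip
Dir SE: opp run (4,3), next='.' -> no flip
All flips: (3,3)

Answer: ........
........
...B..B.
..BBBB..
.WWWBB..
..WW....
........
........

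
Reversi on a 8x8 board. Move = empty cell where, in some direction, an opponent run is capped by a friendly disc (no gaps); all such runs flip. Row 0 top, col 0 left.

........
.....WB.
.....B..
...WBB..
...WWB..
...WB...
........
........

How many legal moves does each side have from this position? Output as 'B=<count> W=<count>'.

-- B to move --
(0,4): no bracket -> illegal
(0,5): flips 1 -> legal
(0,6): no bracket -> illegal
(1,4): flips 1 -> legal
(2,2): no bracket -> illegal
(2,3): no bracket -> illegal
(2,4): no bracket -> illegal
(2,6): no bracket -> illegal
(3,2): flips 2 -> legal
(4,2): flips 2 -> legal
(5,2): flips 2 -> legal
(5,5): no bracket -> illegal
(6,2): flips 2 -> legal
(6,3): no bracket -> illegal
(6,4): no bracket -> illegal
B mobility = 6
-- W to move --
(0,5): no bracket -> illegal
(0,6): no bracket -> illegal
(0,7): flips 3 -> legal
(1,4): no bracket -> illegal
(1,7): flips 1 -> legal
(2,3): no bracket -> illegal
(2,4): flips 1 -> legal
(2,6): flips 1 -> legal
(2,7): no bracket -> illegal
(3,6): flips 2 -> legal
(4,6): flips 1 -> legal
(5,5): flips 4 -> legal
(5,6): no bracket -> illegal
(6,3): no bracket -> illegal
(6,4): flips 1 -> legal
(6,5): flips 1 -> legal
W mobility = 9

Answer: B=6 W=9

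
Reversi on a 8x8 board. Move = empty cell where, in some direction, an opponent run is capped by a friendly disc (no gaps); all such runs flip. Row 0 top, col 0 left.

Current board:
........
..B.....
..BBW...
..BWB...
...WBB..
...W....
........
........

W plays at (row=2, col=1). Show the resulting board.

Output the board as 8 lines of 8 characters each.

Place W at (2,1); scan 8 dirs for brackets.
Dir NW: first cell '.' (not opp) -> no flip
Dir N: first cell '.' (not opp) -> no flip
Dir NE: opp run (1,2), next='.' -> no flip
Dir W: first cell '.' (not opp) -> no flip
Dir E: opp run (2,2) (2,3) capped by W -> flip
Dir SW: first cell '.' (not opp) -> no flip
Dir S: first cell '.' (not opp) -> no flip
Dir SE: opp run (3,2) capped by W -> flip
All flips: (2,2) (2,3) (3,2)

Answer: ........
..B.....
.WWWW...
..WWB...
...WBB..
...W....
........
........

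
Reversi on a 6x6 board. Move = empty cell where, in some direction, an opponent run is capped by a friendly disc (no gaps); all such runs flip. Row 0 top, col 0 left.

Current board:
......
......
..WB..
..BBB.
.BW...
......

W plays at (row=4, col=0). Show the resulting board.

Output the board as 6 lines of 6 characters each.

Place W at (4,0); scan 8 dirs for brackets.
Dir NW: edge -> no flip
Dir N: first cell '.' (not opp) -> no flip
Dir NE: first cell '.' (not opp) -> no flip
Dir W: edge -> no flip
Dir E: opp run (4,1) capped by W -> flip
Dir SW: edge -> no flip
Dir S: first cell '.' (not opp) -> no flip
Dir SE: first cell '.' (not opp) -> no flip
All flips: (4,1)

Answer: ......
......
..WB..
..BBB.
WWW...
......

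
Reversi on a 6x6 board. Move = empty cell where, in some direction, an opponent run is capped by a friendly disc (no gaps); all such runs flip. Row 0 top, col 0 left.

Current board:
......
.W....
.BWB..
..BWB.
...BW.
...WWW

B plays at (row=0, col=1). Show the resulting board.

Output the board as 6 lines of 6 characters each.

Place B at (0,1); scan 8 dirs for brackets.
Dir NW: edge -> no flip
Dir N: edge -> no flip
Dir NE: edge -> no flip
Dir W: first cell '.' (not opp) -> no flip
Dir E: first cell '.' (not opp) -> no flip
Dir SW: first cell '.' (not opp) -> no flip
Dir S: opp run (1,1) capped by B -> flip
Dir SE: first cell '.' (not opp) -> no flip
All flips: (1,1)

Answer: .B....
.B....
.BWB..
..BWB.
...BW.
...WWW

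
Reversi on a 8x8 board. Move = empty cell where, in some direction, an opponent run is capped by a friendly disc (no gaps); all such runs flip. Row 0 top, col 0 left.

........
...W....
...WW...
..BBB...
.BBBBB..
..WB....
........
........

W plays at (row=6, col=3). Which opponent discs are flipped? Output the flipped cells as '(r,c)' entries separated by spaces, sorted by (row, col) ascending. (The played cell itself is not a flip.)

Dir NW: first cell 'W' (not opp) -> no flip
Dir N: opp run (5,3) (4,3) (3,3) capped by W -> flip
Dir NE: first cell '.' (not opp) -> no flip
Dir W: first cell '.' (not opp) -> no flip
Dir E: first cell '.' (not opp) -> no flip
Dir SW: first cell '.' (not opp) -> no flip
Dir S: first cell '.' (not opp) -> no flip
Dir SE: first cell '.' (not opp) -> no flip

Answer: (3,3) (4,3) (5,3)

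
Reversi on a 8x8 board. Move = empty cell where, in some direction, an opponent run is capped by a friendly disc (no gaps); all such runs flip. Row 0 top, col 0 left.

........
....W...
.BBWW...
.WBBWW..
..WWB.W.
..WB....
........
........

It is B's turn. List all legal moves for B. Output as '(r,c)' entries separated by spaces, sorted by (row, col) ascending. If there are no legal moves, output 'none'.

Answer: (0,4) (0,5) (1,3) (1,5) (2,0) (2,5) (2,6) (3,0) (3,6) (4,0) (4,1) (5,1) (5,4) (6,2)

Derivation:
(0,3): no bracket -> illegal
(0,4): flips 3 -> legal
(0,5): flips 2 -> legal
(1,2): no bracket -> illegal
(1,3): flips 1 -> legal
(1,5): flips 1 -> legal
(2,0): flips 2 -> legal
(2,5): flips 2 -> legal
(2,6): flips 1 -> legal
(3,0): flips 1 -> legal
(3,6): flips 2 -> legal
(3,7): no bracket -> illegal
(4,0): flips 1 -> legal
(4,1): flips 3 -> legal
(4,5): no bracket -> illegal
(4,7): no bracket -> illegal
(5,1): flips 2 -> legal
(5,4): flips 1 -> legal
(5,5): no bracket -> illegal
(5,6): no bracket -> illegal
(5,7): no bracket -> illegal
(6,1): no bracket -> illegal
(6,2): flips 2 -> legal
(6,3): no bracket -> illegal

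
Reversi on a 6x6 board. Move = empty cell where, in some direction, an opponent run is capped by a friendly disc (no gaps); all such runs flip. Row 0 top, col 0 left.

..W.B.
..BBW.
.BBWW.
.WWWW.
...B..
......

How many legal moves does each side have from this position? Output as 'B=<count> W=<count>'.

Answer: B=8 W=8

Derivation:
-- B to move --
(0,1): no bracket -> illegal
(0,3): no bracket -> illegal
(0,5): no bracket -> illegal
(1,1): no bracket -> illegal
(1,5): flips 1 -> legal
(2,0): no bracket -> illegal
(2,5): flips 3 -> legal
(3,0): no bracket -> illegal
(3,5): flips 1 -> legal
(4,0): flips 1 -> legal
(4,1): flips 1 -> legal
(4,2): flips 1 -> legal
(4,4): flips 4 -> legal
(4,5): flips 2 -> legal
B mobility = 8
-- W to move --
(0,1): flips 1 -> legal
(0,3): flips 1 -> legal
(0,5): no bracket -> illegal
(1,0): flips 1 -> legal
(1,1): flips 4 -> legal
(1,5): no bracket -> illegal
(2,0): flips 2 -> legal
(3,0): no bracket -> illegal
(4,2): no bracket -> illegal
(4,4): no bracket -> illegal
(5,2): flips 1 -> legal
(5,3): flips 1 -> legal
(5,4): flips 1 -> legal
W mobility = 8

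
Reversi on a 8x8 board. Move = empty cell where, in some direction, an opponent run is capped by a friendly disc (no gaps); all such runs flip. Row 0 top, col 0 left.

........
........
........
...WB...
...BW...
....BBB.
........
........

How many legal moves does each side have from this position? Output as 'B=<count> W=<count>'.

-- B to move --
(2,2): flips 2 -> legal
(2,3): flips 1 -> legal
(2,4): no bracket -> illegal
(3,2): flips 1 -> legal
(3,5): no bracket -> illegal
(4,2): no bracket -> illegal
(4,5): flips 1 -> legal
(5,3): no bracket -> illegal
B mobility = 4
-- W to move --
(2,3): no bracket -> illegal
(2,4): flips 1 -> legal
(2,5): no bracket -> illegal
(3,2): no bracket -> illegal
(3,5): flips 1 -> legal
(4,2): flips 1 -> legal
(4,5): no bracket -> illegal
(4,6): no bracket -> illegal
(4,7): no bracket -> illegal
(5,2): no bracket -> illegal
(5,3): flips 1 -> legal
(5,7): no bracket -> illegal
(6,3): no bracket -> illegal
(6,4): flips 1 -> legal
(6,5): no bracket -> illegal
(6,6): flips 1 -> legal
(6,7): no bracket -> illegal
W mobility = 6

Answer: B=4 W=6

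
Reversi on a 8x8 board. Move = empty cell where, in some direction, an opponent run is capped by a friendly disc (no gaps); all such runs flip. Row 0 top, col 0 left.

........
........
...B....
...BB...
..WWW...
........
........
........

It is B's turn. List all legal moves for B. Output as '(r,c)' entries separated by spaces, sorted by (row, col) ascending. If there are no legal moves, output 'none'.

(3,1): no bracket -> illegal
(3,2): no bracket -> illegal
(3,5): no bracket -> illegal
(4,1): no bracket -> illegal
(4,5): no bracket -> illegal
(5,1): flips 1 -> legal
(5,2): flips 1 -> legal
(5,3): flips 1 -> legal
(5,4): flips 1 -> legal
(5,5): flips 1 -> legal

Answer: (5,1) (5,2) (5,3) (5,4) (5,5)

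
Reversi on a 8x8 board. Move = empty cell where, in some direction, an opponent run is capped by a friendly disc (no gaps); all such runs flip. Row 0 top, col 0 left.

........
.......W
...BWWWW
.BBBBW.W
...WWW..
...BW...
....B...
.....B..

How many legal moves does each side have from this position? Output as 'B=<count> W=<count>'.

Answer: B=8 W=10

Derivation:
-- B to move --
(0,6): no bracket -> illegal
(0,7): no bracket -> illegal
(1,3): no bracket -> illegal
(1,4): flips 1 -> legal
(1,5): flips 1 -> legal
(1,6): flips 1 -> legal
(3,6): flips 1 -> legal
(4,2): no bracket -> illegal
(4,6): no bracket -> illegal
(4,7): no bracket -> illegal
(5,2): flips 1 -> legal
(5,5): flips 2 -> legal
(5,6): flips 1 -> legal
(6,3): no bracket -> illegal
(6,5): flips 2 -> legal
B mobility = 8
-- W to move --
(1,2): flips 2 -> legal
(1,3): flips 2 -> legal
(1,4): no bracket -> illegal
(2,0): no bracket -> illegal
(2,1): flips 1 -> legal
(2,2): flips 2 -> legal
(3,0): flips 4 -> legal
(4,0): no bracket -> illegal
(4,1): no bracket -> illegal
(4,2): flips 1 -> legal
(5,2): flips 1 -> legal
(5,5): no bracket -> illegal
(6,2): flips 1 -> legal
(6,3): flips 1 -> legal
(6,5): no bracket -> illegal
(6,6): no bracket -> illegal
(7,3): no bracket -> illegal
(7,4): flips 1 -> legal
(7,6): no bracket -> illegal
W mobility = 10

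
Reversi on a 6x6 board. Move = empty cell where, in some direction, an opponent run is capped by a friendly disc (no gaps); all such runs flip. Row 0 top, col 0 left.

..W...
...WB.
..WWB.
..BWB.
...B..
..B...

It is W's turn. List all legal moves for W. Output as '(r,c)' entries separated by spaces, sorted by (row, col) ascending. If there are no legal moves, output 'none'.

(0,3): no bracket -> illegal
(0,4): no bracket -> illegal
(0,5): flips 1 -> legal
(1,5): flips 2 -> legal
(2,1): no bracket -> illegal
(2,5): flips 1 -> legal
(3,1): flips 1 -> legal
(3,5): flips 2 -> legal
(4,1): flips 1 -> legal
(4,2): flips 1 -> legal
(4,4): no bracket -> illegal
(4,5): flips 1 -> legal
(5,1): no bracket -> illegal
(5,3): flips 1 -> legal
(5,4): no bracket -> illegal

Answer: (0,5) (1,5) (2,5) (3,1) (3,5) (4,1) (4,2) (4,5) (5,3)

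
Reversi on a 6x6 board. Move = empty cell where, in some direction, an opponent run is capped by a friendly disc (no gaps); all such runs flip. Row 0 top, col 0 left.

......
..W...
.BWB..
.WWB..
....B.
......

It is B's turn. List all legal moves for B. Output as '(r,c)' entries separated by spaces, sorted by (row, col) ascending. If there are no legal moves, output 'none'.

Answer: (0,1) (0,3) (1,1) (3,0) (4,1) (4,3)

Derivation:
(0,1): flips 1 -> legal
(0,2): no bracket -> illegal
(0,3): flips 1 -> legal
(1,1): flips 1 -> legal
(1,3): no bracket -> illegal
(2,0): no bracket -> illegal
(3,0): flips 2 -> legal
(4,0): no bracket -> illegal
(4,1): flips 2 -> legal
(4,2): no bracket -> illegal
(4,3): flips 1 -> legal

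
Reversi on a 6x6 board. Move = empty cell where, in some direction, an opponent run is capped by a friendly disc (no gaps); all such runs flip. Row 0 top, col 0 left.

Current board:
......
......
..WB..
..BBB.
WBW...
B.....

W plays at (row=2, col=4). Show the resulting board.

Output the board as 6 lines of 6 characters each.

Answer: ......
......
..WWW.
..BWB.
WBW...
B.....

Derivation:
Place W at (2,4); scan 8 dirs for brackets.
Dir NW: first cell '.' (not opp) -> no flip
Dir N: first cell '.' (not opp) -> no flip
Dir NE: first cell '.' (not opp) -> no flip
Dir W: opp run (2,3) capped by W -> flip
Dir E: first cell '.' (not opp) -> no flip
Dir SW: opp run (3,3) capped by W -> flip
Dir S: opp run (3,4), next='.' -> no flip
Dir SE: first cell '.' (not opp) -> no flip
All flips: (2,3) (3,3)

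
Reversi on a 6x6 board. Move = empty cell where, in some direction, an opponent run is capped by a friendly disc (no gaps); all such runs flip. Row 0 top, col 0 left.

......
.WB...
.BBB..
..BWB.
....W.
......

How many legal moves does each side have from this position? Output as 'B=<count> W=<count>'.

Answer: B=6 W=4

Derivation:
-- B to move --
(0,0): flips 1 -> legal
(0,1): flips 1 -> legal
(0,2): no bracket -> illegal
(1,0): flips 1 -> legal
(2,0): no bracket -> illegal
(2,4): no bracket -> illegal
(3,5): no bracket -> illegal
(4,2): no bracket -> illegal
(4,3): flips 1 -> legal
(4,5): no bracket -> illegal
(5,3): no bracket -> illegal
(5,4): flips 1 -> legal
(5,5): flips 2 -> legal
B mobility = 6
-- W to move --
(0,1): no bracket -> illegal
(0,2): no bracket -> illegal
(0,3): no bracket -> illegal
(1,0): no bracket -> illegal
(1,3): flips 2 -> legal
(1,4): no bracket -> illegal
(2,0): no bracket -> illegal
(2,4): flips 1 -> legal
(2,5): no bracket -> illegal
(3,0): no bracket -> illegal
(3,1): flips 2 -> legal
(3,5): flips 1 -> legal
(4,1): no bracket -> illegal
(4,2): no bracket -> illegal
(4,3): no bracket -> illegal
(4,5): no bracket -> illegal
W mobility = 4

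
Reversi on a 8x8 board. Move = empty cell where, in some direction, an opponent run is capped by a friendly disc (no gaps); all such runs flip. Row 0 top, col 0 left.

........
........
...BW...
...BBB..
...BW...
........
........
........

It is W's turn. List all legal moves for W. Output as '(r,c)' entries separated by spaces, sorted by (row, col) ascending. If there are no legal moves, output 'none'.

(1,2): no bracket -> illegal
(1,3): no bracket -> illegal
(1,4): no bracket -> illegal
(2,2): flips 2 -> legal
(2,5): no bracket -> illegal
(2,6): flips 1 -> legal
(3,2): no bracket -> illegal
(3,6): no bracket -> illegal
(4,2): flips 2 -> legal
(4,5): no bracket -> illegal
(4,6): flips 1 -> legal
(5,2): no bracket -> illegal
(5,3): no bracket -> illegal
(5,4): no bracket -> illegal

Answer: (2,2) (2,6) (4,2) (4,6)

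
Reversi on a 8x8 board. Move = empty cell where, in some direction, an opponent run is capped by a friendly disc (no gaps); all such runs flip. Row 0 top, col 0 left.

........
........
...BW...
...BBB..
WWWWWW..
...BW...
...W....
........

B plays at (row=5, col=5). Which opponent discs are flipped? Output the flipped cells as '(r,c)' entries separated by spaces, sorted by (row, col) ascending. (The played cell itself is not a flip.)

Dir NW: opp run (4,4) capped by B -> flip
Dir N: opp run (4,5) capped by B -> flip
Dir NE: first cell '.' (not opp) -> no flip
Dir W: opp run (5,4) capped by B -> flip
Dir E: first cell '.' (not opp) -> no flip
Dir SW: first cell '.' (not opp) -> no flip
Dir S: first cell '.' (not opp) -> no flip
Dir SE: first cell '.' (not opp) -> no flip

Answer: (4,4) (4,5) (5,4)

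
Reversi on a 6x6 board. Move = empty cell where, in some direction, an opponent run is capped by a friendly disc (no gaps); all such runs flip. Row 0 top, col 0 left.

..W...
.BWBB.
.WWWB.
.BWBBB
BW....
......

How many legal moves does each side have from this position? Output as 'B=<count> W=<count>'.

-- B to move --
(0,1): flips 2 -> legal
(0,3): no bracket -> illegal
(1,0): no bracket -> illegal
(2,0): flips 3 -> legal
(3,0): no bracket -> illegal
(4,2): flips 1 -> legal
(4,3): no bracket -> illegal
(5,0): flips 3 -> legal
(5,1): flips 1 -> legal
(5,2): no bracket -> illegal
B mobility = 5
-- W to move --
(0,0): flips 1 -> legal
(0,1): flips 1 -> legal
(0,3): flips 1 -> legal
(0,4): flips 1 -> legal
(0,5): flips 1 -> legal
(1,0): flips 1 -> legal
(1,5): flips 2 -> legal
(2,0): flips 1 -> legal
(2,5): flips 1 -> legal
(3,0): flips 1 -> legal
(4,2): no bracket -> illegal
(4,3): flips 1 -> legal
(4,4): flips 1 -> legal
(4,5): flips 1 -> legal
(5,0): no bracket -> illegal
(5,1): no bracket -> illegal
W mobility = 13

Answer: B=5 W=13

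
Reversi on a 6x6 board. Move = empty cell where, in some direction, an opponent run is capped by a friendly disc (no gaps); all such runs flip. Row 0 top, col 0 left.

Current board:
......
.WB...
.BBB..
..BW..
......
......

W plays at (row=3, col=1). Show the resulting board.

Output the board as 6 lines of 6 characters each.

Place W at (3,1); scan 8 dirs for brackets.
Dir NW: first cell '.' (not opp) -> no flip
Dir N: opp run (2,1) capped by W -> flip
Dir NE: opp run (2,2), next='.' -> no flip
Dir W: first cell '.' (not opp) -> no flip
Dir E: opp run (3,2) capped by W -> flip
Dir SW: first cell '.' (not opp) -> no flip
Dir S: first cell '.' (not opp) -> no flip
Dir SE: first cell '.' (not opp) -> no flip
All flips: (2,1) (3,2)

Answer: ......
.WB...
.WBB..
.WWW..
......
......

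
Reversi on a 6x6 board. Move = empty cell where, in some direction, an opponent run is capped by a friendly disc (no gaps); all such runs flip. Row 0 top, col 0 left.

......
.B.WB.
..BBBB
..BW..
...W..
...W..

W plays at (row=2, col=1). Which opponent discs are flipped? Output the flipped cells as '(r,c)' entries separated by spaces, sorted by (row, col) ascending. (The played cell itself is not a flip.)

Answer: (3,2)

Derivation:
Dir NW: first cell '.' (not opp) -> no flip
Dir N: opp run (1,1), next='.' -> no flip
Dir NE: first cell '.' (not opp) -> no flip
Dir W: first cell '.' (not opp) -> no flip
Dir E: opp run (2,2) (2,3) (2,4) (2,5), next=edge -> no flip
Dir SW: first cell '.' (not opp) -> no flip
Dir S: first cell '.' (not opp) -> no flip
Dir SE: opp run (3,2) capped by W -> flip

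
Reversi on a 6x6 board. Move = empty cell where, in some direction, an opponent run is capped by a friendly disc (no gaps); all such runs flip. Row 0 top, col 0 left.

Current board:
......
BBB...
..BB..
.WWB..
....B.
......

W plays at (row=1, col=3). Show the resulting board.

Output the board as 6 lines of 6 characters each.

Place W at (1,3); scan 8 dirs for brackets.
Dir NW: first cell '.' (not opp) -> no flip
Dir N: first cell '.' (not opp) -> no flip
Dir NE: first cell '.' (not opp) -> no flip
Dir W: opp run (1,2) (1,1) (1,0), next=edge -> no flip
Dir E: first cell '.' (not opp) -> no flip
Dir SW: opp run (2,2) capped by W -> flip
Dir S: opp run (2,3) (3,3), next='.' -> no flip
Dir SE: first cell '.' (not opp) -> no flip
All flips: (2,2)

Answer: ......
BBBW..
..WB..
.WWB..
....B.
......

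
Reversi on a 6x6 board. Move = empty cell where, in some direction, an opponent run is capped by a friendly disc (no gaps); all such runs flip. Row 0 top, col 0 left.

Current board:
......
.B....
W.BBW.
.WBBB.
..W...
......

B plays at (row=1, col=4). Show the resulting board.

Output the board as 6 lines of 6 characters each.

Answer: ......
.B..B.
W.BBB.
.WBBB.
..W...
......

Derivation:
Place B at (1,4); scan 8 dirs for brackets.
Dir NW: first cell '.' (not opp) -> no flip
Dir N: first cell '.' (not opp) -> no flip
Dir NE: first cell '.' (not opp) -> no flip
Dir W: first cell '.' (not opp) -> no flip
Dir E: first cell '.' (not opp) -> no flip
Dir SW: first cell 'B' (not opp) -> no flip
Dir S: opp run (2,4) capped by B -> flip
Dir SE: first cell '.' (not opp) -> no flip
All flips: (2,4)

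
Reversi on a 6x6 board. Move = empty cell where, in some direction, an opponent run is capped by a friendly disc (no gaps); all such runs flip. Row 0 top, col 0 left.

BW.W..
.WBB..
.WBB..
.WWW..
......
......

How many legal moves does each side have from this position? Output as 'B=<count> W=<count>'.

-- B to move --
(0,2): flips 1 -> legal
(0,4): no bracket -> illegal
(1,0): flips 1 -> legal
(1,4): no bracket -> illegal
(2,0): flips 1 -> legal
(2,4): no bracket -> illegal
(3,0): flips 1 -> legal
(3,4): no bracket -> illegal
(4,0): flips 1 -> legal
(4,1): flips 1 -> legal
(4,2): flips 1 -> legal
(4,3): flips 1 -> legal
(4,4): flips 1 -> legal
B mobility = 9
-- W to move --
(0,2): flips 2 -> legal
(0,4): flips 2 -> legal
(1,0): no bracket -> illegal
(1,4): flips 3 -> legal
(2,4): flips 2 -> legal
(3,4): flips 2 -> legal
W mobility = 5

Answer: B=9 W=5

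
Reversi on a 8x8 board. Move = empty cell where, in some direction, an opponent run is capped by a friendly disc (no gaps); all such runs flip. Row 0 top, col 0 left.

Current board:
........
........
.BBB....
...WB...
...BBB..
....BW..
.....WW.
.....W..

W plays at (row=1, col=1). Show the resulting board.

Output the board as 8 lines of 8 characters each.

Place W at (1,1); scan 8 dirs for brackets.
Dir NW: first cell '.' (not opp) -> no flip
Dir N: first cell '.' (not opp) -> no flip
Dir NE: first cell '.' (not opp) -> no flip
Dir W: first cell '.' (not opp) -> no flip
Dir E: first cell '.' (not opp) -> no flip
Dir SW: first cell '.' (not opp) -> no flip
Dir S: opp run (2,1), next='.' -> no flip
Dir SE: opp run (2,2) capped by W -> flip
All flips: (2,2)

Answer: ........
.W......
.BWB....
...WB...
...BBB..
....BW..
.....WW.
.....W..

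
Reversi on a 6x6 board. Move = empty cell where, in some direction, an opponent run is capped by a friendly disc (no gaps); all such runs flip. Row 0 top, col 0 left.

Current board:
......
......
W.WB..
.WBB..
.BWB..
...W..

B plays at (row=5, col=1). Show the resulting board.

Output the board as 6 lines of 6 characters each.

Answer: ......
......
W.WB..
.WBB..
.BBB..
.B.W..

Derivation:
Place B at (5,1); scan 8 dirs for brackets.
Dir NW: first cell '.' (not opp) -> no flip
Dir N: first cell 'B' (not opp) -> no flip
Dir NE: opp run (4,2) capped by B -> flip
Dir W: first cell '.' (not opp) -> no flip
Dir E: first cell '.' (not opp) -> no flip
Dir SW: edge -> no flip
Dir S: edge -> no flip
Dir SE: edge -> no flip
All flips: (4,2)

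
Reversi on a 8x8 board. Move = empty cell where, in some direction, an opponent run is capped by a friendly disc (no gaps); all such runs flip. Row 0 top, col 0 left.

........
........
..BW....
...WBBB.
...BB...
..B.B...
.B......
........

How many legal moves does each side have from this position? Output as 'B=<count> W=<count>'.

Answer: B=4 W=6

Derivation:
-- B to move --
(1,2): flips 1 -> legal
(1,3): flips 2 -> legal
(1,4): no bracket -> illegal
(2,4): flips 1 -> legal
(3,2): flips 1 -> legal
(4,2): no bracket -> illegal
B mobility = 4
-- W to move --
(1,1): flips 1 -> legal
(1,2): no bracket -> illegal
(1,3): no bracket -> illegal
(2,1): flips 1 -> legal
(2,4): no bracket -> illegal
(2,5): no bracket -> illegal
(2,6): no bracket -> illegal
(2,7): no bracket -> illegal
(3,1): no bracket -> illegal
(3,2): no bracket -> illegal
(3,7): flips 3 -> legal
(4,1): no bracket -> illegal
(4,2): no bracket -> illegal
(4,5): flips 1 -> legal
(4,6): no bracket -> illegal
(4,7): no bracket -> illegal
(5,0): no bracket -> illegal
(5,1): no bracket -> illegal
(5,3): flips 1 -> legal
(5,5): flips 1 -> legal
(6,0): no bracket -> illegal
(6,2): no bracket -> illegal
(6,3): no bracket -> illegal
(6,4): no bracket -> illegal
(6,5): no bracket -> illegal
(7,0): no bracket -> illegal
(7,1): no bracket -> illegal
(7,2): no bracket -> illegal
W mobility = 6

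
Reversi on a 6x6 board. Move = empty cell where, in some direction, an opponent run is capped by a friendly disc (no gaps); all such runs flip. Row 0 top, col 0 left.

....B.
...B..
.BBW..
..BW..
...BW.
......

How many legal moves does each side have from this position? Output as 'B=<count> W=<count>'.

Answer: B=5 W=7

Derivation:
-- B to move --
(1,2): no bracket -> illegal
(1,4): flips 1 -> legal
(2,4): flips 1 -> legal
(3,4): flips 1 -> legal
(3,5): no bracket -> illegal
(4,2): no bracket -> illegal
(4,5): flips 1 -> legal
(5,3): no bracket -> illegal
(5,4): no bracket -> illegal
(5,5): flips 2 -> legal
B mobility = 5
-- W to move --
(0,2): no bracket -> illegal
(0,3): flips 1 -> legal
(0,5): no bracket -> illegal
(1,0): no bracket -> illegal
(1,1): flips 1 -> legal
(1,2): no bracket -> illegal
(1,4): no bracket -> illegal
(1,5): no bracket -> illegal
(2,0): flips 2 -> legal
(2,4): no bracket -> illegal
(3,0): no bracket -> illegal
(3,1): flips 1 -> legal
(3,4): no bracket -> illegal
(4,1): flips 1 -> legal
(4,2): flips 1 -> legal
(5,2): no bracket -> illegal
(5,3): flips 1 -> legal
(5,4): no bracket -> illegal
W mobility = 7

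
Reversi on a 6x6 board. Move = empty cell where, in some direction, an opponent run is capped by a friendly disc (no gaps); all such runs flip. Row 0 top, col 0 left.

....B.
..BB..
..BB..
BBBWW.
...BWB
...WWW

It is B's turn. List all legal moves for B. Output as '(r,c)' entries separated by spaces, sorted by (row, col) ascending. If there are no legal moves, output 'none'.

(2,4): no bracket -> illegal
(2,5): flips 1 -> legal
(3,5): flips 2 -> legal
(4,2): no bracket -> illegal
(5,2): no bracket -> illegal

Answer: (2,5) (3,5)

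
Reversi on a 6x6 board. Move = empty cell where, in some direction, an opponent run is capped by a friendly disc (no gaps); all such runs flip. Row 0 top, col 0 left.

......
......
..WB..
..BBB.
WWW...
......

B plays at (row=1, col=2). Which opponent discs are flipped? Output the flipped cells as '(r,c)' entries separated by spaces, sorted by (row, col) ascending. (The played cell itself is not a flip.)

Answer: (2,2)

Derivation:
Dir NW: first cell '.' (not opp) -> no flip
Dir N: first cell '.' (not opp) -> no flip
Dir NE: first cell '.' (not opp) -> no flip
Dir W: first cell '.' (not opp) -> no flip
Dir E: first cell '.' (not opp) -> no flip
Dir SW: first cell '.' (not opp) -> no flip
Dir S: opp run (2,2) capped by B -> flip
Dir SE: first cell 'B' (not opp) -> no flip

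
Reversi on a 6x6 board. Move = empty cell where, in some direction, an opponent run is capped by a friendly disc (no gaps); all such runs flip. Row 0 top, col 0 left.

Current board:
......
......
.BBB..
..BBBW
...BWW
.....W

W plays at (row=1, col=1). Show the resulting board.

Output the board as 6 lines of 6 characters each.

Answer: ......
.W....
.BWB..
..BWBW
...BWW
.....W

Derivation:
Place W at (1,1); scan 8 dirs for brackets.
Dir NW: first cell '.' (not opp) -> no flip
Dir N: first cell '.' (not opp) -> no flip
Dir NE: first cell '.' (not opp) -> no flip
Dir W: first cell '.' (not opp) -> no flip
Dir E: first cell '.' (not opp) -> no flip
Dir SW: first cell '.' (not opp) -> no flip
Dir S: opp run (2,1), next='.' -> no flip
Dir SE: opp run (2,2) (3,3) capped by W -> flip
All flips: (2,2) (3,3)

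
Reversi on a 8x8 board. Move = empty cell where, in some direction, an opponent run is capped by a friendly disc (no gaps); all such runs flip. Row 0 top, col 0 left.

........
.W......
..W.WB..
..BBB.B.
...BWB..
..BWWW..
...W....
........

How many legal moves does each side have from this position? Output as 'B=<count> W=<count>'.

-- B to move --
(0,0): flips 2 -> legal
(0,1): no bracket -> illegal
(0,2): no bracket -> illegal
(1,0): no bracket -> illegal
(1,2): flips 1 -> legal
(1,3): no bracket -> illegal
(1,4): flips 1 -> legal
(1,5): flips 1 -> legal
(2,0): no bracket -> illegal
(2,1): no bracket -> illegal
(2,3): flips 1 -> legal
(3,1): no bracket -> illegal
(3,5): no bracket -> illegal
(4,2): no bracket -> illegal
(4,6): no bracket -> illegal
(5,6): flips 3 -> legal
(6,2): no bracket -> illegal
(6,4): flips 2 -> legal
(6,5): flips 2 -> legal
(6,6): flips 2 -> legal
(7,2): flips 2 -> legal
(7,3): flips 2 -> legal
(7,4): flips 1 -> legal
B mobility = 12
-- W to move --
(1,4): no bracket -> illegal
(1,5): no bracket -> illegal
(1,6): no bracket -> illegal
(2,1): flips 2 -> legal
(2,3): flips 2 -> legal
(2,6): flips 1 -> legal
(2,7): flips 2 -> legal
(3,1): no bracket -> illegal
(3,5): flips 1 -> legal
(3,7): no bracket -> illegal
(4,1): flips 1 -> legal
(4,2): flips 3 -> legal
(4,6): flips 1 -> legal
(4,7): no bracket -> illegal
(5,1): flips 1 -> legal
(5,6): no bracket -> illegal
(6,1): no bracket -> illegal
(6,2): no bracket -> illegal
W mobility = 9

Answer: B=12 W=9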